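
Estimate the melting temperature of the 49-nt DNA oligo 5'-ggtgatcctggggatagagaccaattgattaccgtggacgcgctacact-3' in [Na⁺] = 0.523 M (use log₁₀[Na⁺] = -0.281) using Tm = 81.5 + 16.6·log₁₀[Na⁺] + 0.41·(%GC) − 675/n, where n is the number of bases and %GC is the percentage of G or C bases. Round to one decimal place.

84.8°C

Length n = 49. Base counts: T=11, G=15, C=11, A=12
G+C = 26, so %GC = 26/49 × 100 = 53.061%
Salt term: 16.6 × (-0.281) = -4.665
GC term: 0.41 × 53.061 = 21.755; length term: −675/49 = −13.776
Tm = 81.5 + (-4.665) + 21.755 − 13.776 = 84.814 → 84.8°C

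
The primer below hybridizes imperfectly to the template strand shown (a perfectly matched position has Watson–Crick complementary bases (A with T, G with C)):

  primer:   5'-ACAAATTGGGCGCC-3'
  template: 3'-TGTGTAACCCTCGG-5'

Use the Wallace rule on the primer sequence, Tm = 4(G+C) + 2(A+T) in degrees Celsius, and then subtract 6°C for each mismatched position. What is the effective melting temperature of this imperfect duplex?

Primer base counts: A=4, T=2, G=4, C=4 → A+T=6, G+C=8
Perfect-match Tm = 2(6) + 4(8) = 12 + 32 = 44°C
Mismatches (positions where the bases are not complementary): 2 (at positions 4, 11)
Effective Tm = 44 − 2×6 = 44 − 12 = 32°C

32°C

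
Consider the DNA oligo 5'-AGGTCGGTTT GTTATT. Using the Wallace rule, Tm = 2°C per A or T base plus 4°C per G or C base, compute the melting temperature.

Scanning the sequence gives C=1, A=2, G=5, T=8.
So N_AT = 10 and N_GC = 6.
Tm = 2×10 + 4×6 = 44°C

44°C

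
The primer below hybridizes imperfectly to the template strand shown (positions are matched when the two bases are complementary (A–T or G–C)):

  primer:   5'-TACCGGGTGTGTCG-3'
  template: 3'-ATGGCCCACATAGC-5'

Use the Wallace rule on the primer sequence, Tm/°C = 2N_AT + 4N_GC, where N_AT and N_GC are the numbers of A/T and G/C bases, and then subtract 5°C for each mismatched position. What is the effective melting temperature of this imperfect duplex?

41°C

Primer base counts: A=1, T=4, G=6, C=3 → A+T=5, G+C=9
Perfect-match Tm = 2(5) + 4(9) = 10 + 36 = 46°C
Mismatches (positions where the bases are not complementary): 1 (at position 11)
Effective Tm = 46 − 1×5 = 46 − 5 = 41°C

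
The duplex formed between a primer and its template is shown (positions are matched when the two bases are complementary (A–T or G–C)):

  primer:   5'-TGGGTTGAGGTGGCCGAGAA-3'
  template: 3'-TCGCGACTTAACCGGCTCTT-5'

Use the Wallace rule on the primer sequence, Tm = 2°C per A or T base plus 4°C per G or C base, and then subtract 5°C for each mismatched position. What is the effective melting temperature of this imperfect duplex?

Primer base counts: A=4, T=4, G=10, C=2 → A+T=8, G+C=12
Perfect-match Tm = 2(8) + 4(12) = 16 + 48 = 64°C
Mismatches (positions where the bases are not complementary): 5 (at positions 1, 3, 5, 9, 10)
Effective Tm = 64 − 5×5 = 64 − 25 = 39°C

39°C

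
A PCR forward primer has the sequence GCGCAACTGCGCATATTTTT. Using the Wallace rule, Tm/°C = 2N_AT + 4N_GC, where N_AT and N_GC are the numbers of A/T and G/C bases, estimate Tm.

58°C

C=5, T=7, G=4, A=4
So N_AT = 11 and N_GC = 9.
Tm = 2×11 + 4×9 = 58°C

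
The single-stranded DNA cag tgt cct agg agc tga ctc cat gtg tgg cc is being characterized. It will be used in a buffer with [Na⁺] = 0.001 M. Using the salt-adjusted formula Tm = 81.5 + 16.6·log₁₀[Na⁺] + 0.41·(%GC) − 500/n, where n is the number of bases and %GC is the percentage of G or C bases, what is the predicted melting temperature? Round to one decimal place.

40.4°C

Length n = 32. Scanning the sequence gives T=8, G=10, C=9, A=5.
G+C = 19, so %GC = 19/32 × 100 = 59.375%
Salt term: 16.6 × (-3) = -49.8
GC term: 0.41 × 59.375 = 24.344; length term: −500/32 = −15.625
Tm = 81.5 + (-49.8) + 24.344 − 15.625 = 40.419 → 40.4°C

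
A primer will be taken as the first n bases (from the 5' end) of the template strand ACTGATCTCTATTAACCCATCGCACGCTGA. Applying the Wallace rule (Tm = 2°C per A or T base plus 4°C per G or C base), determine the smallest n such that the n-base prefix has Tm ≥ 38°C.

n = 15

First 14 bases: ACTGATCTCTATTA → Tm = 36°C (< 38°C)
First 15 bases: ACTGATCTCTATTAA → Tm = 38°C (≥ 38°C)
Since every base adds ≥2°C, Tm only increases with n, so the threshold is first crossed at n = 15.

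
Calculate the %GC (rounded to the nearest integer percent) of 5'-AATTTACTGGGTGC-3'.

43%

Counting bases: T=5, G=4, A=3, C=2
G+C = 4 + 2 = 6 out of 14 bases
%GC = 6/14 × 100 = 42.86% ≈ 43%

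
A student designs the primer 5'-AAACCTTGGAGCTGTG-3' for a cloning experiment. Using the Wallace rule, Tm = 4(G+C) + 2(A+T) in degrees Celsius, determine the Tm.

48°C

Counting bases: A=4, G=5, C=3, T=4
So N_AT = 8 and N_GC = 8.
Tm = 2(8) + 4(8) = 16 + 32 = 48°C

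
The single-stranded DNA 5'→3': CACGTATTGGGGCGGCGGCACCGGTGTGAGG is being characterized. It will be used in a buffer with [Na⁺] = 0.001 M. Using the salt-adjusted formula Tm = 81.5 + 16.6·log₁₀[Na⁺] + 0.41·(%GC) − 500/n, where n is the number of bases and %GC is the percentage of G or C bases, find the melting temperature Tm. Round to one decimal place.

44.7°C

Length n = 31. Scanning the sequence gives C=7, G=15, A=4, T=5.
G+C = 22, so %GC = 22/31 × 100 = 70.968%
Salt term: 16.6 × (-3) = -49.8
GC term: 0.41 × 70.968 = 29.097; length term: −500/31 = −16.129
Tm = 81.5 + (-49.8) + 29.097 − 16.129 = 44.668 → 44.7°C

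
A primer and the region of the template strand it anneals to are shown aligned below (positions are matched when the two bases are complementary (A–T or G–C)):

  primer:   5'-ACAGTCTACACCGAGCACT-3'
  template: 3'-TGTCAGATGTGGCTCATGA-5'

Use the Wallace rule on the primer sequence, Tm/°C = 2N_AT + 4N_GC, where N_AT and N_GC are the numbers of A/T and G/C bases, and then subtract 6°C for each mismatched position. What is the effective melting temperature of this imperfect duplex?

Primer base counts: A=6, T=3, G=3, C=7 → A+T=9, G+C=10
Perfect-match Tm = 2(9) + 4(10) = 18 + 40 = 58°C
Mismatches (positions where the bases are not complementary): 1 (at position 16)
Effective Tm = 58 − 1×6 = 58 − 6 = 52°C

52°C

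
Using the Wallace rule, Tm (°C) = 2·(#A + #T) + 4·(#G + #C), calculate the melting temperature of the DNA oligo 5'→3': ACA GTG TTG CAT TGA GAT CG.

Counting bases: T=6, G=6, C=3, A=5
AT pairs contribute 11, GC pairs contribute 9.
Tm = 2(11) + 4(9) = 22 + 36 = 58°C

58°C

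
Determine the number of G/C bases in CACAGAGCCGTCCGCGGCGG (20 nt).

16

Base counts: G=8, A=3, T=1, C=8
Total G or C: 8 + 8 = 16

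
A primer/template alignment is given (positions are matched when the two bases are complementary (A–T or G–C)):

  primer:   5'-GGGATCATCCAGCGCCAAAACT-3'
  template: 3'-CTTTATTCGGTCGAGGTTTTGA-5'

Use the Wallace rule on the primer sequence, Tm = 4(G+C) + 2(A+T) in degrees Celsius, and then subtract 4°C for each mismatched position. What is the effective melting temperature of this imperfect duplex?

48°C

Primer base counts: A=7, T=3, G=5, C=7 → A+T=10, G+C=12
Perfect-match Tm = 2(10) + 4(12) = 20 + 48 = 68°C
Mismatches (positions where the bases are not complementary): 5 (at positions 2, 3, 6, 8, 14)
Effective Tm = 68 − 5×4 = 68 − 20 = 48°C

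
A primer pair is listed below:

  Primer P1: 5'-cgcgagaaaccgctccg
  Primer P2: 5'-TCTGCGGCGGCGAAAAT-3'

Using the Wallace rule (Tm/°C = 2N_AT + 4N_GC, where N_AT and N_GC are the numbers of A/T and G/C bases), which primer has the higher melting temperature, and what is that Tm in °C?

Primer P1, 58°C

Primer P1: A+T=5, G+C=12 → Tm = 2(5)+4(12) = 58°C
Primer P2: A+T=7, G+C=10 → Tm = 2(7)+4(10) = 54°C
58°C vs 54°C → primer P1 is higher.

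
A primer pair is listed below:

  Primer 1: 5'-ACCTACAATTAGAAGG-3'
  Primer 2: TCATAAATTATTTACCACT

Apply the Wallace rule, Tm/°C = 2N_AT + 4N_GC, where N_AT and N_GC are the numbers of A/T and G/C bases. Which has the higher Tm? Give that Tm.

Primer 2, 46°C

Primer 1: A+T=10, G+C=6 → Tm = 2(10)+4(6) = 44°C
Primer 2: A+T=15, G+C=4 → Tm = 2(15)+4(4) = 46°C
44°C vs 46°C → primer 2 is higher.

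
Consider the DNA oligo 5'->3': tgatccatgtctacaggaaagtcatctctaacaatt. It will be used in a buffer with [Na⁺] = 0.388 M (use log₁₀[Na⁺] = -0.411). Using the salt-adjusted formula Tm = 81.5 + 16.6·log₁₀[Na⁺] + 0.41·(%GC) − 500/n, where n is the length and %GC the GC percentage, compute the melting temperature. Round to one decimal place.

Length n = 36. Counting bases: T=11, A=12, G=5, C=8
G+C = 13, so %GC = 13/36 × 100 = 36.111%
Salt term: 16.6 × (-0.411) = -6.823
GC term: 0.41 × 36.111 = 14.806; length term: −500/36 = −13.889
Tm = 81.5 + (-6.823) + 14.806 − 13.889 = 75.594 → 75.6°C

75.6°C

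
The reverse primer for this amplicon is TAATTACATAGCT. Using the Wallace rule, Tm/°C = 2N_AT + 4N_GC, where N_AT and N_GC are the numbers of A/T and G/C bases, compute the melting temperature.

Scanning the sequence gives A=5, C=2, T=5, G=1.
A+T = 10, G+C = 3
Tm = 2(10) + 4(3) = 20 + 12 = 32°C

32°C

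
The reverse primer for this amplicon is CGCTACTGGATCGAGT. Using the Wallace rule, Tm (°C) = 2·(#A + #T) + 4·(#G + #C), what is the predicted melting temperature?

50°C

A=3, G=5, C=4, T=4
So N_AT = 7 and N_GC = 9.
Tm = 2(7) + 4(9) = 14 + 36 = 50°C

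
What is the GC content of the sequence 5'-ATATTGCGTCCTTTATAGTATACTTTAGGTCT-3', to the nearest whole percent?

31%

Scanning the sequence gives G=5, T=15, A=7, C=5.
G+C = 5 + 5 = 10 out of 32 bases
%GC = 10/32 × 100 = 31.25% ≈ 31%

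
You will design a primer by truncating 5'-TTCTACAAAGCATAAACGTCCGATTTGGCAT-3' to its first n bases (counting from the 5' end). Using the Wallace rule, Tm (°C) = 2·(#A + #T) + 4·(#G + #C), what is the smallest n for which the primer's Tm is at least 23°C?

First 9 bases: TTCTACAAA → Tm = 22°C (< 23°C)
First 10 bases: TTCTACAAAG → Tm = 26°C (≥ 23°C)
Since every base adds ≥2°C, Tm only increases with n, so the threshold is first crossed at n = 10.

n = 10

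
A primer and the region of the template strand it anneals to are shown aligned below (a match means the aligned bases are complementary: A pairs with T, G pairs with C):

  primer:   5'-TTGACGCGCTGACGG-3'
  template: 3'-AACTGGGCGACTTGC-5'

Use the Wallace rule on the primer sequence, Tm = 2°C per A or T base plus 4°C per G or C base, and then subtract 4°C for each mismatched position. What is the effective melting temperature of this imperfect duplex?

Primer base counts: A=2, T=3, G=6, C=4 → A+T=5, G+C=10
Perfect-match Tm = 2(5) + 4(10) = 10 + 40 = 50°C
Mismatches (positions where the bases are not complementary): 3 (at positions 6, 13, 14)
Effective Tm = 50 − 3×4 = 50 − 12 = 38°C

38°C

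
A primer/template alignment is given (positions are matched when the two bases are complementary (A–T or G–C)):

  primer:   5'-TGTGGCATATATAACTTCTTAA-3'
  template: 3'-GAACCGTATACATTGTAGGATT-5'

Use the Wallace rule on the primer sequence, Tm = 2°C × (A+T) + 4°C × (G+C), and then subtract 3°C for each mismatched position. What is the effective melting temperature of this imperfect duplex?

Primer base counts: A=7, T=9, G=3, C=3 → A+T=16, G+C=6
Perfect-match Tm = 2(16) + 4(6) = 32 + 24 = 56°C
Mismatches (positions where the bases are not complementary): 5 (at positions 1, 2, 11, 16, 19)
Effective Tm = 56 − 5×3 = 56 − 15 = 41°C

41°C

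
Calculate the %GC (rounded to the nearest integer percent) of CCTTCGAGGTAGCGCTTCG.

Base counts: T=5, A=2, C=6, G=6
G+C = 6 + 6 = 12 out of 19 bases
%GC = 12/19 × 100 = 63.16% ≈ 63%

63%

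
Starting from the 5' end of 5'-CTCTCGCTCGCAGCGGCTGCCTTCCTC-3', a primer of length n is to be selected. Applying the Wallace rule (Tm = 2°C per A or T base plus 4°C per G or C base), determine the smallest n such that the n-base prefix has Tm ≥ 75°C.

First 21 bases: CTCTCGCTCGCAGCGGCTGCC → Tm = 74°C (< 75°C)
First 22 bases: CTCTCGCTCGCAGCGGCTGCCT → Tm = 76°C (≥ 75°C)
Each additional base adds 2°C (A/T) or 4°C (G/C), so Tm is non-decreasing in n; n = 22 is the first length to reach 75°C.

n = 22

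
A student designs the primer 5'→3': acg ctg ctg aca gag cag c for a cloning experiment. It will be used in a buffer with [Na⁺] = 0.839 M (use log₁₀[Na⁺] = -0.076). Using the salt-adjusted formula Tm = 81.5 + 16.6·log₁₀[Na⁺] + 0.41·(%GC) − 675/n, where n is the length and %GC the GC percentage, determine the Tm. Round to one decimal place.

Length n = 19. Counting bases: T=2, G=6, A=5, C=6
G+C = 12, so %GC = 12/19 × 100 = 63.158%
Salt term: 16.6 × (-0.076) = -1.262
GC term: 0.41 × 63.158 = 25.895; length term: −675/19 = −35.526
Tm = 81.5 + (-1.262) + 25.895 − 35.526 = 70.607 → 70.6°C

70.6°C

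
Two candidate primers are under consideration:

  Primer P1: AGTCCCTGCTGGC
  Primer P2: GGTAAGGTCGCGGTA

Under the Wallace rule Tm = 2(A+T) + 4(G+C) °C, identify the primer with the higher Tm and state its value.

Primer P1: A+T=4, G+C=9 → Tm = 2(4)+4(9) = 44°C
Primer P2: A+T=6, G+C=9 → Tm = 2(6)+4(9) = 48°C
44°C vs 48°C → primer P2 is higher.

Primer P2, 48°C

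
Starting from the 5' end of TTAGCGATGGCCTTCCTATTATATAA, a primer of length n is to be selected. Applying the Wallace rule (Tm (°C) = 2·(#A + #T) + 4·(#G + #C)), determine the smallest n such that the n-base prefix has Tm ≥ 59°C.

n = 21

First 20 bases: TTAGCGATGGCCTTCCTATT → Tm = 58°C (< 59°C)
First 21 bases: TTAGCGATGGCCTTCCTATTA → Tm = 60°C (≥ 59°C)
Each additional base adds 2°C (A/T) or 4°C (G/C), so Tm is non-decreasing in n; n = 21 is the first length to reach 59°C.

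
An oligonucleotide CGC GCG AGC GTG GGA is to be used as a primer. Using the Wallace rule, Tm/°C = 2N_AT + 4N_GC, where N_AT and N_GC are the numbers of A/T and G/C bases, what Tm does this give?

Counting bases: C=4, A=2, T=1, G=8
So N_AT = 3 and N_GC = 12.
Tm = 4·12 + 2·3 = 48 + 6 = 54°C

54°C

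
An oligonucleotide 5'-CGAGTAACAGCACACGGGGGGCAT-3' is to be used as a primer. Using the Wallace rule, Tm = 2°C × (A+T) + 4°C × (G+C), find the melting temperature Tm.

78°C

Base counts: C=6, G=9, A=7, T=2
AT pairs contribute 9, GC pairs contribute 15.
Tm = 2×9 + 4×15 = 78°C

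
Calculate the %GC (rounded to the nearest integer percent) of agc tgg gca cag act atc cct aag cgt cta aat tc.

49%

G=7, T=8, C=10, A=10
G+C = 7 + 10 = 17 out of 35 bases
%GC = 17/35 × 100 = 48.57% ≈ 49%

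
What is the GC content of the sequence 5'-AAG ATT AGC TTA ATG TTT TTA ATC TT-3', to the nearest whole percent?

Counting bases: T=13, A=8, C=2, G=3
G+C = 3 + 2 = 5 out of 26 bases
%GC = 5/26 × 100 = 19.23% ≈ 19%

19%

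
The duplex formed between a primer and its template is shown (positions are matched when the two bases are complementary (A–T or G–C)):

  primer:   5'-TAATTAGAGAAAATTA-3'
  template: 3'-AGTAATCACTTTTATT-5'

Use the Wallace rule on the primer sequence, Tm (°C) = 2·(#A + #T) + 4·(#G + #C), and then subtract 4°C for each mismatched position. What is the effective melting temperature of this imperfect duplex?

24°C

Primer base counts: A=9, T=5, G=2, C=0 → A+T=14, G+C=2
Perfect-match Tm = 2(14) + 4(2) = 28 + 8 = 36°C
Mismatches (positions where the bases are not complementary): 3 (at positions 2, 8, 15)
Effective Tm = 36 − 3×4 = 36 − 12 = 24°C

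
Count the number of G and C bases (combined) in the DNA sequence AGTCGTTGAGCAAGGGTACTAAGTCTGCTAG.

A=8, T=8, C=5, G=10
Total G or C: 10 + 5 = 15

15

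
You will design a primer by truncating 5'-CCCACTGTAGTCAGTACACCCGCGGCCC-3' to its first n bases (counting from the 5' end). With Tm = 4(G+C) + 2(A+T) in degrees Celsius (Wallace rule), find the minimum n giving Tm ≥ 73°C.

n = 23

First 22 bases: CCCACTGTAGTCAGTACACCCG → Tm = 70°C (< 73°C)
First 23 bases: CCCACTGTAGTCAGTACACCCGC → Tm = 74°C (≥ 73°C)
Since every base adds ≥2°C, Tm only increases with n, so the threshold is first crossed at n = 23.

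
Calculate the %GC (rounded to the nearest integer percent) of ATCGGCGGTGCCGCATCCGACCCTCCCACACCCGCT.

Counting bases: C=18, T=5, G=8, A=5
G+C = 8 + 18 = 26 out of 36 bases
%GC = 26/36 × 100 = 72.22% ≈ 72%

72%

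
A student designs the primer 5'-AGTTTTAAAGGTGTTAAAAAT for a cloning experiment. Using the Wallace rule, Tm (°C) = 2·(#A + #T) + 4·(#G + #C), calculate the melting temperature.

Counting bases: C=0, A=9, T=8, G=4
AT pairs contribute 17, GC pairs contribute 4.
Tm = 4·4 + 2·17 = 16 + 34 = 50°C

50°C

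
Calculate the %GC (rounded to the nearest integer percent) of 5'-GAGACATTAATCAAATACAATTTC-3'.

Counting bases: C=4, A=11, T=7, G=2
G+C = 2 + 4 = 6 out of 24 bases
%GC = 6/24 × 100 = 25% ≈ 25%

25%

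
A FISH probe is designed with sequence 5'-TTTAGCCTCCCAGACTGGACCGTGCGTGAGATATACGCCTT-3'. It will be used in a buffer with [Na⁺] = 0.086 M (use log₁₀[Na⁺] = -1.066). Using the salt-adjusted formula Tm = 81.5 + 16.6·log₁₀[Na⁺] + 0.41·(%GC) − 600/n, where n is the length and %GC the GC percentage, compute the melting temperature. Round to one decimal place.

71.2°C

Length n = 41. Counting bases: C=12, T=11, A=8, G=10
G+C = 22, so %GC = 22/41 × 100 = 53.659%
Salt term: 16.6 × (-1.066) = -17.696
GC term: 0.41 × 53.659 = 22; length term: −600/41 = −14.634
Tm = 81.5 + (-17.696) + 22 − 14.634 = 71.17 → 71.2°C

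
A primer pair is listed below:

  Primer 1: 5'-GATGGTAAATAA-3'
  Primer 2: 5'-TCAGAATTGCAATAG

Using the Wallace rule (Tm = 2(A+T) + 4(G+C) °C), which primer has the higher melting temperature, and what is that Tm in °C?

Primer 2, 40°C

Primer 1: A+T=9, G+C=3 → Tm = 2(9)+4(3) = 30°C
Primer 2: A+T=10, G+C=5 → Tm = 2(10)+4(5) = 40°C
30°C vs 40°C → primer 2 is higher.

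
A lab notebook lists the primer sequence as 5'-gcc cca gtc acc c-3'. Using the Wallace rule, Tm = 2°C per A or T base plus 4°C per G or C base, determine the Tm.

T=1, C=8, G=2, A=2
So N_AT = 3 and N_GC = 10.
Tm = 4·10 + 2·3 = 40 + 6 = 46°C

46°C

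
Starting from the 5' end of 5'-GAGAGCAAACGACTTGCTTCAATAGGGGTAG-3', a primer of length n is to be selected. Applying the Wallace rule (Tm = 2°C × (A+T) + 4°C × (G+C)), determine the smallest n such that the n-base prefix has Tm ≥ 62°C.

First 20 bases: GAGAGCAAACGACTTGCTTC → Tm = 60°C (< 62°C)
First 21 bases: GAGAGCAAACGACTTGCTTCA → Tm = 62°C (≥ 62°C)
Each additional base adds 2°C (A/T) or 4°C (G/C), so Tm is non-decreasing in n; n = 21 is the first length to reach 62°C.

n = 21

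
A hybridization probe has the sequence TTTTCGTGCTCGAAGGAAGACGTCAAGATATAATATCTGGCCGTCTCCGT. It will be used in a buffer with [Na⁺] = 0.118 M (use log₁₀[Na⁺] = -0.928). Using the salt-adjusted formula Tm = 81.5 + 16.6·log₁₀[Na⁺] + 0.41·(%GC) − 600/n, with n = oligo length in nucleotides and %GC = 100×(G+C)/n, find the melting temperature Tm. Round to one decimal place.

73.0°C

Length n = 50. Base counts: C=11, T=15, G=12, A=12
G+C = 23, so %GC = 23/50 × 100 = 46%
Salt term: 16.6 × (-0.928) = -15.405
GC term: 0.41 × 46 = 18.86; length term: −600/50 = −12
Tm = 81.5 + (-15.405) + 18.86 − 12 = 72.955 → 73.0°C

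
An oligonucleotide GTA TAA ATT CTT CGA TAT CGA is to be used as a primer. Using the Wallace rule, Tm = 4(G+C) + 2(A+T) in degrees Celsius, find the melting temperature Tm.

Scanning the sequence gives A=7, C=3, T=8, G=3.
A+T = 15, G+C = 6
Tm = 2×15 + 4×6 = 54°C

54°C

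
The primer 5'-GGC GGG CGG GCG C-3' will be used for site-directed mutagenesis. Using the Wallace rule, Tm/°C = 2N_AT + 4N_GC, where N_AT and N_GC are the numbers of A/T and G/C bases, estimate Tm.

52°C

Base counts: A=0, C=4, G=9, T=0
So N_AT = 0 and N_GC = 13.
Tm = 2×0 + 4×13 = 52°C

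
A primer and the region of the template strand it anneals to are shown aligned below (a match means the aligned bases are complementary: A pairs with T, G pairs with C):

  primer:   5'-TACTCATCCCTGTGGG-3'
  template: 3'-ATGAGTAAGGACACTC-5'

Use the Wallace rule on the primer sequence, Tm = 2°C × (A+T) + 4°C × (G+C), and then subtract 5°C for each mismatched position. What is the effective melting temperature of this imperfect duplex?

Primer base counts: A=2, T=5, G=4, C=5 → A+T=7, G+C=9
Perfect-match Tm = 2(7) + 4(9) = 14 + 36 = 50°C
Mismatches (positions where the bases are not complementary): 2 (at positions 8, 15)
Effective Tm = 50 − 2×5 = 50 − 10 = 40°C

40°C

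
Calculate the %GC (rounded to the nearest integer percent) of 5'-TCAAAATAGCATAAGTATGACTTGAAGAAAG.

Scanning the sequence gives T=7, C=3, G=6, A=15.
G+C = 6 + 3 = 9 out of 31 bases
%GC = 9/31 × 100 = 29.03% ≈ 29%

29%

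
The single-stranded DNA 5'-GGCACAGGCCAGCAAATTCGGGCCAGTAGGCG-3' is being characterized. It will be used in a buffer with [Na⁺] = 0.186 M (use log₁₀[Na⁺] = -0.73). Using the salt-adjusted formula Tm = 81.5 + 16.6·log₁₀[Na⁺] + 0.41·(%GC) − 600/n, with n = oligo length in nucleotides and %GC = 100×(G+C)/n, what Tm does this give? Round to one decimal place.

Length n = 32. Counting bases: G=12, T=3, A=8, C=9
G+C = 21, so %GC = 21/32 × 100 = 65.625%
Salt term: 16.6 × (-0.73) = -12.118
GC term: 0.41 × 65.625 = 26.906; length term: −600/32 = −18.75
Tm = 81.5 + (-12.118) + 26.906 − 18.75 = 77.538 → 77.5°C

77.5°C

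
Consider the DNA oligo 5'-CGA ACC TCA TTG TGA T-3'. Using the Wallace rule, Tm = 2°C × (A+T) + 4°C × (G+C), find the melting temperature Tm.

Counting bases: A=4, G=3, C=4, T=5
So N_AT = 9 and N_GC = 7.
Tm = 2(9) + 4(7) = 18 + 28 = 46°C

46°C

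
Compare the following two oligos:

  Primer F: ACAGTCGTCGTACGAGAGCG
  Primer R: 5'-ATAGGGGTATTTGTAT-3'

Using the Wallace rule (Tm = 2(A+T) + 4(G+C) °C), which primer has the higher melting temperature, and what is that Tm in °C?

Primer F: A+T=8, G+C=12 → Tm = 2(8)+4(12) = 64°C
Primer R: A+T=11, G+C=5 → Tm = 2(11)+4(5) = 42°C
64°C vs 42°C → primer F is higher.

Primer F, 64°C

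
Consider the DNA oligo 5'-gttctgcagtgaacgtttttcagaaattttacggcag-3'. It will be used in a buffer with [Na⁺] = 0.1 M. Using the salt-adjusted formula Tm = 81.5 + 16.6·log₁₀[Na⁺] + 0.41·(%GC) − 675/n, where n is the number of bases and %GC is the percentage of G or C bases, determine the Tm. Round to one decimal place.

Length n = 37. Counting bases: C=6, A=9, T=13, G=9
G+C = 15, so %GC = 15/37 × 100 = 40.541%
Salt term: 16.6 × (-1) = -16.6
GC term: 0.41 × 40.541 = 16.622; length term: −675/37 = −18.243
Tm = 81.5 + (-16.6) + 16.622 − 18.243 = 63.279 → 63.3°C

63.3°C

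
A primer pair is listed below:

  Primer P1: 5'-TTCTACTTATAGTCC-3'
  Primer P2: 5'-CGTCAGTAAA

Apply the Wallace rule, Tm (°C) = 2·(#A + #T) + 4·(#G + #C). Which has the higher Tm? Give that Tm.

Primer P1: A+T=10, G+C=5 → Tm = 2(10)+4(5) = 40°C
Primer P2: A+T=6, G+C=4 → Tm = 2(6)+4(4) = 28°C
40°C vs 28°C → primer P1 is higher.

Primer P1, 40°C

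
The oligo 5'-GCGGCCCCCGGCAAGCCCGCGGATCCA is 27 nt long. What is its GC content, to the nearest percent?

Base counts: C=13, G=9, A=4, T=1
G+C = 9 + 13 = 22 out of 27 bases
%GC = 22/27 × 100 = 81.48% ≈ 81%

81%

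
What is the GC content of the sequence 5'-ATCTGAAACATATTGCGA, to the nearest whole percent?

33%

G=3, T=5, C=3, A=7
G+C = 3 + 3 = 6 out of 18 bases
%GC = 6/18 × 100 = 33.33% ≈ 33%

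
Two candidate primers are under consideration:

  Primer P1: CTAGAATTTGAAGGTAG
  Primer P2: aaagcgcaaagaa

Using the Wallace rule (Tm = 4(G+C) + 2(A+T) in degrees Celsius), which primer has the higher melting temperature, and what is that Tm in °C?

Primer P1, 46°C

Primer P1: A+T=11, G+C=6 → Tm = 2(11)+4(6) = 46°C
Primer P2: A+T=8, G+C=5 → Tm = 2(8)+4(5) = 36°C
46°C vs 36°C → primer P1 is higher.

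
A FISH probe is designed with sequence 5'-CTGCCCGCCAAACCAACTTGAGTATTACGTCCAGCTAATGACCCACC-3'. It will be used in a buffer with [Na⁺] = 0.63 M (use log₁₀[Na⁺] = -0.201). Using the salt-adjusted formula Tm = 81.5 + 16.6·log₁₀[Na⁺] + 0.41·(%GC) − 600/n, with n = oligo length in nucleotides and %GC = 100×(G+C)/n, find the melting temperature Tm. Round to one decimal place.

87.2°C

Length n = 47. Scanning the sequence gives C=18, T=9, G=7, A=13.
G+C = 25, so %GC = 25/47 × 100 = 53.191%
Salt term: 16.6 × (-0.201) = -3.337
GC term: 0.41 × 53.191 = 21.808; length term: −600/47 = −12.766
Tm = 81.5 + (-3.337) + 21.808 − 12.766 = 87.205 → 87.2°C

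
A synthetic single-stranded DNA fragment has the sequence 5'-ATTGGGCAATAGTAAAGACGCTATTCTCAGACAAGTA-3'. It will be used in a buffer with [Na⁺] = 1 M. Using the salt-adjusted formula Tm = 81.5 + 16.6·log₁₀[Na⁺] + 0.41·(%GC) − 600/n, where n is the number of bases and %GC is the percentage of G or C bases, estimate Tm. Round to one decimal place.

Length n = 37. Base counts: A=14, T=9, G=8, C=6
G+C = 14, so %GC = 14/37 × 100 = 37.838%
Salt term: 16.6 × (0) = 0
GC term: 0.41 × 37.838 = 15.514; length term: −600/37 = −16.216
Tm = 81.5 + (0) + 15.514 − 16.216 = 80.798 → 80.8°C

80.8°C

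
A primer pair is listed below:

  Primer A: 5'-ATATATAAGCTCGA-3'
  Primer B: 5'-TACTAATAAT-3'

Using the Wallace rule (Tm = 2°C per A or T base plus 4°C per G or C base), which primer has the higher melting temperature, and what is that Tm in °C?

Primer A: A+T=10, G+C=4 → Tm = 2(10)+4(4) = 36°C
Primer B: A+T=9, G+C=1 → Tm = 2(9)+4(1) = 22°C
36°C vs 22°C → primer A is higher.

Primer A, 36°C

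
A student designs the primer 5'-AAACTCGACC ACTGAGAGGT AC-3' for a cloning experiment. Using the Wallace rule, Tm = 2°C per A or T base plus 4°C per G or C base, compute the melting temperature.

66°C

Base counts: T=3, A=8, G=5, C=6
A+T = 11, G+C = 11
Tm = 2×11 + 4×11 = 66°C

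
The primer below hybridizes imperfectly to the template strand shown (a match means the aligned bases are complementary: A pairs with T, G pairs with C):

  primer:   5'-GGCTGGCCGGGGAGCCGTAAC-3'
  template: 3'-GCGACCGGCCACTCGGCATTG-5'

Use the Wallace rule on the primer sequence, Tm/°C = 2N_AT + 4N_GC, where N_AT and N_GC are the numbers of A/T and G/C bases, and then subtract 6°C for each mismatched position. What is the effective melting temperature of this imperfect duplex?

62°C

Primer base counts: A=3, T=2, G=10, C=6 → A+T=5, G+C=16
Perfect-match Tm = 2(5) + 4(16) = 10 + 64 = 74°C
Mismatches (positions where the bases are not complementary): 2 (at positions 1, 11)
Effective Tm = 74 − 2×6 = 74 − 12 = 62°C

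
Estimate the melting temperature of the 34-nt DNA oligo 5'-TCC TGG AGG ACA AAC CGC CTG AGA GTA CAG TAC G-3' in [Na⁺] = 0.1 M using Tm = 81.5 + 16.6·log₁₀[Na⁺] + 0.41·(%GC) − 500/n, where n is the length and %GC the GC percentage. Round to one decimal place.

Length n = 34. Counting bases: A=10, C=9, T=5, G=10
G+C = 19, so %GC = 19/34 × 100 = 55.882%
Salt term: 16.6 × (-1) = -16.6
GC term: 0.41 × 55.882 = 22.912; length term: −500/34 = −14.706
Tm = 81.5 + (-16.6) + 22.912 − 14.706 = 73.106 → 73.1°C

73.1°C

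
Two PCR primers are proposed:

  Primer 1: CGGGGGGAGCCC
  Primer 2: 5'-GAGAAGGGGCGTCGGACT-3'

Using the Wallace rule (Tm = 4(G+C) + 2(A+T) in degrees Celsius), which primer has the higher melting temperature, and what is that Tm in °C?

Primer 1: A+T=1, G+C=11 → Tm = 2(1)+4(11) = 46°C
Primer 2: A+T=6, G+C=12 → Tm = 2(6)+4(12) = 60°C
46°C vs 60°C → primer 2 is higher.

Primer 2, 60°C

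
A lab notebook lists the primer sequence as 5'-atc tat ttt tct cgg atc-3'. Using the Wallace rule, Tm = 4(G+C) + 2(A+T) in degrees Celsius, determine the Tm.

48°C

Base counts: A=3, C=4, T=9, G=2
So N_AT = 12 and N_GC = 6.
Tm = 2×12 + 4×6 = 48°C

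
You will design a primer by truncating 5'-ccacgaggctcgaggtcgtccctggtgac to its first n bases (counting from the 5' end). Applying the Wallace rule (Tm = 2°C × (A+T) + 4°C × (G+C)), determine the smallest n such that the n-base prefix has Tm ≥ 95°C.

n = 29

First 28 bases: CCACGAGGCTCGAGGTCGTCCCTGGTGA → Tm = 94°C (< 95°C)
First 29 bases: CCACGAGGCTCGAGGTCGTCCCTGGTGAC → Tm = 98°C (≥ 95°C)
Each additional base adds 2°C (A/T) or 4°C (G/C), so Tm is non-decreasing in n; n = 29 is the first length to reach 95°C.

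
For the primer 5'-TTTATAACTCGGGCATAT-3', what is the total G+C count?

Counting bases: C=3, A=5, G=3, T=7
Total G or C: 3 + 3 = 6

6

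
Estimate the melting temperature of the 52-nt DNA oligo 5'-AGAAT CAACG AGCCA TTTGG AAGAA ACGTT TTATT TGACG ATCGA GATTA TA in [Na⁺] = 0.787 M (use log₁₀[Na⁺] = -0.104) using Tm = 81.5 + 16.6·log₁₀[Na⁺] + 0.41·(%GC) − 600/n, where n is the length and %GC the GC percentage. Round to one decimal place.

Length n = 52. A=19, T=15, G=11, C=7
G+C = 18, so %GC = 18/52 × 100 = 34.615%
Salt term: 16.6 × (-0.104) = -1.726
GC term: 0.41 × 34.615 = 14.192; length term: −600/52 = −11.538
Tm = 81.5 + (-1.726) + 14.192 − 11.538 = 82.428 → 82.4°C

82.4°C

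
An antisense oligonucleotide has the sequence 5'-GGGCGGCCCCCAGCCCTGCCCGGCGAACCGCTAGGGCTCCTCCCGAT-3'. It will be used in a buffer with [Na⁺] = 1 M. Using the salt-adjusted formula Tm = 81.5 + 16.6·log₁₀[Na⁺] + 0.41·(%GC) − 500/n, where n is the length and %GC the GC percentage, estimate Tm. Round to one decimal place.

103.1°C

Length n = 47. G=15, T=5, A=5, C=22
G+C = 37, so %GC = 37/47 × 100 = 78.723%
Salt term: 16.6 × (0) = 0
GC term: 0.41 × 78.723 = 32.276; length term: −500/47 = −10.638
Tm = 81.5 + (0) + 32.276 − 10.638 = 103.138 → 103.1°C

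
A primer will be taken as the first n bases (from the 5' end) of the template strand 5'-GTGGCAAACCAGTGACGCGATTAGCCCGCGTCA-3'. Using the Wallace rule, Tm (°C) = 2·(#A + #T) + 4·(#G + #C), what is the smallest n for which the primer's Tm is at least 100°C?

n = 31

First 30 bases: GTGGCAAACCAGTGACGCGATTAGCCCGCG → Tm = 98°C (< 100°C)
First 31 bases: GTGGCAAACCAGTGACGCGATTAGCCCGCGT → Tm = 100°C (≥ 100°C)
Since every base adds ≥2°C, Tm only increases with n, so the threshold is first crossed at n = 31.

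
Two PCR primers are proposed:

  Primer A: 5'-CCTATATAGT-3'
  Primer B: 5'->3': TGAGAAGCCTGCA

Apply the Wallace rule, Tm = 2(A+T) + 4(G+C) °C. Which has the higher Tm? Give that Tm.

Primer B, 40°C

Primer A: A+T=7, G+C=3 → Tm = 2(7)+4(3) = 26°C
Primer B: A+T=6, G+C=7 → Tm = 2(6)+4(7) = 40°C
26°C vs 40°C → primer B is higher.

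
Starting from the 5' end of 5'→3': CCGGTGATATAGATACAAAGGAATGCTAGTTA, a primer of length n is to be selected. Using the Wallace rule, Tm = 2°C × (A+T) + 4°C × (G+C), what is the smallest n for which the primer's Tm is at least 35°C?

First 11 bases: CCGGTGATATA → Tm = 32°C (< 35°C)
First 12 bases: CCGGTGATATAG → Tm = 36°C (≥ 35°C)
Since every base adds ≥2°C, Tm only increases with n, so the threshold is first crossed at n = 12.

n = 12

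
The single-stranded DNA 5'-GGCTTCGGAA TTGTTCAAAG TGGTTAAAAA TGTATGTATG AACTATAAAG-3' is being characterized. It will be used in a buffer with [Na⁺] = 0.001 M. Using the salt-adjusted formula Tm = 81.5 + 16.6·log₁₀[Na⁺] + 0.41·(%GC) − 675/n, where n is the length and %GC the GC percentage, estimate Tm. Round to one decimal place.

31.3°C

Length n = 50. C=4, A=18, G=12, T=16
G+C = 16, so %GC = 16/50 × 100 = 32%
Salt term: 16.6 × (-3) = -49.8
GC term: 0.41 × 32 = 13.12; length term: −675/50 = −13.5
Tm = 81.5 + (-49.8) + 13.12 − 13.5 = 31.32 → 31.3°C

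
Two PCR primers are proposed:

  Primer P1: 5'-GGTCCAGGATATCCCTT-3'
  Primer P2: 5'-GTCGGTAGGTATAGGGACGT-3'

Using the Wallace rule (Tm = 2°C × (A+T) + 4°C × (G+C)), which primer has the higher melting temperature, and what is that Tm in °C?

Primer P1: A+T=8, G+C=9 → Tm = 2(8)+4(9) = 52°C
Primer P2: A+T=9, G+C=11 → Tm = 2(9)+4(11) = 62°C
52°C vs 62°C → primer P2 is higher.

Primer P2, 62°C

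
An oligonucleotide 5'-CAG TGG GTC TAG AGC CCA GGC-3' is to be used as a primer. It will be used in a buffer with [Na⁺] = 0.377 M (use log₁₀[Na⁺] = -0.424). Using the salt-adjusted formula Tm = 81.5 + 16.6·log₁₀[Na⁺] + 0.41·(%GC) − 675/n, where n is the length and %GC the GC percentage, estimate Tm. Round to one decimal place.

69.7°C

Length n = 21. Scanning the sequence gives G=8, T=3, A=4, C=6.
G+C = 14, so %GC = 14/21 × 100 = 66.667%
Salt term: 16.6 × (-0.424) = -7.038
GC term: 0.41 × 66.667 = 27.333; length term: −675/21 = −32.143
Tm = 81.5 + (-7.038) + 27.333 − 32.143 = 69.652 → 69.7°C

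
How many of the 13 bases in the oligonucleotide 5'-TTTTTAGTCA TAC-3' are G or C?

3

Scanning the sequence gives G=1, A=3, C=2, T=7.
Total G or C: 1 + 2 = 3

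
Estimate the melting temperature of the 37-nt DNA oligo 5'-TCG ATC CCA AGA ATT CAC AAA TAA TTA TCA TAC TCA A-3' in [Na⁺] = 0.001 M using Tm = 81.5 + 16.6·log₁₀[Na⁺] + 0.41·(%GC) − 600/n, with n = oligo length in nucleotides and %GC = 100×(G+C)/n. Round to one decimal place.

27.7°C

Length n = 37. Scanning the sequence gives T=10, A=16, G=2, C=9.
G+C = 11, so %GC = 11/37 × 100 = 29.73%
Salt term: 16.6 × (-3) = -49.8
GC term: 0.41 × 29.73 = 12.189; length term: −600/37 = −16.216
Tm = 81.5 + (-49.8) + 12.189 − 16.216 = 27.673 → 27.7°C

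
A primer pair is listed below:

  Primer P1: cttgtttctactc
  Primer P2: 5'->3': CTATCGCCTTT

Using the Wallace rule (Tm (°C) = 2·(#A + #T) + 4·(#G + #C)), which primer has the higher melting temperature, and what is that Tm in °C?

Primer P1: A+T=8, G+C=5 → Tm = 2(8)+4(5) = 36°C
Primer P2: A+T=6, G+C=5 → Tm = 2(6)+4(5) = 32°C
36°C vs 32°C → primer P1 is higher.

Primer P1, 36°C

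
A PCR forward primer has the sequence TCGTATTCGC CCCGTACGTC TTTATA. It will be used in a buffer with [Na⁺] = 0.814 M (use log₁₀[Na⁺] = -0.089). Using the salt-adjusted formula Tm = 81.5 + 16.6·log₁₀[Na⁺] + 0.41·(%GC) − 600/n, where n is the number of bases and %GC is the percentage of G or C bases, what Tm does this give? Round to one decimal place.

75.9°C

Length n = 26. Base counts: A=4, C=8, G=4, T=10
G+C = 12, so %GC = 12/26 × 100 = 46.154%
Salt term: 16.6 × (-0.089) = -1.477
GC term: 0.41 × 46.154 = 18.923; length term: −600/26 = −23.077
Tm = 81.5 + (-1.477) + 18.923 − 23.077 = 75.869 → 75.9°C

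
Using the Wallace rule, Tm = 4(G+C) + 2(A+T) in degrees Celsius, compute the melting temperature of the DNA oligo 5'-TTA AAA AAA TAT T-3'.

26°C

T=5, A=8, C=0, G=0
A+T = 13, G+C = 0
Tm = 4·0 + 2·13 = 0 + 26 = 26°C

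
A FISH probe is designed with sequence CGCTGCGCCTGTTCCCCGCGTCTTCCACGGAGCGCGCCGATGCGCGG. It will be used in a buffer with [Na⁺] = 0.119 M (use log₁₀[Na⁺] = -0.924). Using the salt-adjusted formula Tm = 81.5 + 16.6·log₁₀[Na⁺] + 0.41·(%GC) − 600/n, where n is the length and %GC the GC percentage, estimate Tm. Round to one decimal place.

Length n = 47. Base counts: T=8, A=3, G=16, C=20
G+C = 36, so %GC = 36/47 × 100 = 76.596%
Salt term: 16.6 × (-0.924) = -15.338
GC term: 0.41 × 76.596 = 31.404; length term: −600/47 = −12.766
Tm = 81.5 + (-15.338) + 31.404 − 12.766 = 84.8 → 84.8°C

84.8°C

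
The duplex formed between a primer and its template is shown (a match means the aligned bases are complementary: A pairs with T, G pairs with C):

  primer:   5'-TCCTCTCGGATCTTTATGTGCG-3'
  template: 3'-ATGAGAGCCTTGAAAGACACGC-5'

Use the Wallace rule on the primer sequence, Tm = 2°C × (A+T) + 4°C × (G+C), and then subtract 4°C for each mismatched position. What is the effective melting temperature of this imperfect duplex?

54°C

Primer base counts: A=2, T=9, G=5, C=6 → A+T=11, G+C=11
Perfect-match Tm = 2(11) + 4(11) = 22 + 44 = 66°C
Mismatches (positions where the bases are not complementary): 3 (at positions 2, 11, 16)
Effective Tm = 66 − 3×4 = 66 − 12 = 54°C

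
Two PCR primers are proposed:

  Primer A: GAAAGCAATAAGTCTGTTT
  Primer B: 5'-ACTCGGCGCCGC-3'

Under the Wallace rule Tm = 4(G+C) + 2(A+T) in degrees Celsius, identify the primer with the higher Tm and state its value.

Primer A: A+T=13, G+C=6 → Tm = 2(13)+4(6) = 50°C
Primer B: A+T=2, G+C=10 → Tm = 2(2)+4(10) = 44°C
50°C vs 44°C → primer A is higher.

Primer A, 50°C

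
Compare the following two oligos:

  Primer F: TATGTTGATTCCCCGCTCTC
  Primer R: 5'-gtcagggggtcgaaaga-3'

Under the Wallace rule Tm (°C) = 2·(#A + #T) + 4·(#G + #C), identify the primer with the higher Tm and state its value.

Primer F: A+T=10, G+C=10 → Tm = 2(10)+4(10) = 60°C
Primer R: A+T=7, G+C=10 → Tm = 2(7)+4(10) = 54°C
60°C vs 54°C → primer F is higher.

Primer F, 60°C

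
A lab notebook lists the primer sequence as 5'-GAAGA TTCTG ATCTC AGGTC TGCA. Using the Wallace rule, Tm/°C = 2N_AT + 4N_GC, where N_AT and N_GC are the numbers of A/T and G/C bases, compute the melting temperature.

70°C

Counting bases: T=7, C=5, G=6, A=6
A+T = 13, G+C = 11
Tm = 4·11 + 2·13 = 44 + 26 = 70°C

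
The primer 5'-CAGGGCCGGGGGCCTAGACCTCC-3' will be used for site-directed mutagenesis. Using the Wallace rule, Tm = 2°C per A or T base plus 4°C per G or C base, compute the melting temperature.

Counting bases: C=9, G=9, A=3, T=2
A+T = 5, G+C = 18
Tm = 2×5 + 4×18 = 82°C

82°C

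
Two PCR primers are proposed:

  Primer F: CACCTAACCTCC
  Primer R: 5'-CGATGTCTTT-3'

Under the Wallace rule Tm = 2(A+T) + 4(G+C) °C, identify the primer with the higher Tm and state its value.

Primer F: A+T=5, G+C=7 → Tm = 2(5)+4(7) = 38°C
Primer R: A+T=6, G+C=4 → Tm = 2(6)+4(4) = 28°C
38°C vs 28°C → primer F is higher.

Primer F, 38°C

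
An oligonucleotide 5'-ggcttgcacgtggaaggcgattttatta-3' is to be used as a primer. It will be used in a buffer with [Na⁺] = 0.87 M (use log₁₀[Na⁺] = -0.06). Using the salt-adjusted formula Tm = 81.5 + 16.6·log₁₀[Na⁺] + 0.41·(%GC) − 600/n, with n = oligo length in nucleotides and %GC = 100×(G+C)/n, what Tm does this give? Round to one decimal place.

Length n = 28. Scanning the sequence gives C=4, T=9, G=9, A=6.
G+C = 13, so %GC = 13/28 × 100 = 46.429%
Salt term: 16.6 × (-0.06) = -0.996
GC term: 0.41 × 46.429 = 19.036; length term: −600/28 = −21.429
Tm = 81.5 + (-0.996) + 19.036 − 21.429 = 78.111 → 78.1°C

78.1°C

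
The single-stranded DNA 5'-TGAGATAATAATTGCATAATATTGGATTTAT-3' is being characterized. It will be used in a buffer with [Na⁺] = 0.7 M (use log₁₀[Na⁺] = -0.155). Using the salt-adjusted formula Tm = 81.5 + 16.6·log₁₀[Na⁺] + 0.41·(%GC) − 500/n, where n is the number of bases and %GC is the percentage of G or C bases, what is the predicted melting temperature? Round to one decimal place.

Length n = 31. Counting bases: G=5, T=13, A=12, C=1
G+C = 6, so %GC = 6/31 × 100 = 19.355%
Salt term: 16.6 × (-0.155) = -2.573
GC term: 0.41 × 19.355 = 7.936; length term: −500/31 = −16.129
Tm = 81.5 + (-2.573) + 7.936 − 16.129 = 70.734 → 70.7°C

70.7°C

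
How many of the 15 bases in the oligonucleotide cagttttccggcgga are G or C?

9

C=4, T=4, A=2, G=5
G+C = 5 + 4 = 9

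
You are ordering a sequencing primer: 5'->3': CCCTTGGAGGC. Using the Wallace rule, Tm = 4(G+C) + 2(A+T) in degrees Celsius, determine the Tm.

38°C

T=2, C=4, A=1, G=4
So N_AT = 3 and N_GC = 8.
Tm = 2×3 + 4×8 = 38°C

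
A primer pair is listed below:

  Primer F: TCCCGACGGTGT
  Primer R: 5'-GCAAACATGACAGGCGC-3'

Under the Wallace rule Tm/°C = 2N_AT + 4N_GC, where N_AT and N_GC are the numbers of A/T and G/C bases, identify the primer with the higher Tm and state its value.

Primer F: A+T=4, G+C=8 → Tm = 2(4)+4(8) = 40°C
Primer R: A+T=7, G+C=10 → Tm = 2(7)+4(10) = 54°C
40°C vs 54°C → primer R is higher.

Primer R, 54°C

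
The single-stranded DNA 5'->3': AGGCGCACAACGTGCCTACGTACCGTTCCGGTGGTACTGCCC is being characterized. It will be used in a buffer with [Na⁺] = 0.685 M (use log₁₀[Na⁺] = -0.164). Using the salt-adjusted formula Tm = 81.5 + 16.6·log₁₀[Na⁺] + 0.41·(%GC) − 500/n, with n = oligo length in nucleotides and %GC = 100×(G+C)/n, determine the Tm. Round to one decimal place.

Length n = 42. Counting bases: T=8, G=12, C=15, A=7
G+C = 27, so %GC = 27/42 × 100 = 64.286%
Salt term: 16.6 × (-0.164) = -2.722
GC term: 0.41 × 64.286 = 26.357; length term: −500/42 = −11.905
Tm = 81.5 + (-2.722) + 26.357 − 11.905 = 93.23 → 93.2°C

93.2°C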